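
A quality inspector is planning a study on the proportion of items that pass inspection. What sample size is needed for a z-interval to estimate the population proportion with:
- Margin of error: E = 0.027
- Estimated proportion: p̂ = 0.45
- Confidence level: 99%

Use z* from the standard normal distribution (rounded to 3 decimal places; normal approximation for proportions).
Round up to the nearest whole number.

Using z* for proportion z-interval (normal approximation).

For 99% confidence, z* = 2.576 (from standard normal table)

Sample size formula for proportion z-interval: n = z*²p̂(1-p̂)/E²

n = 2.576² × 0.45 × 0.55 / 0.027²
  = 6.635776 × 0.2475 / 0.000729
  = 2252.8869

Round up to the nearest whole number: n = 2253

2253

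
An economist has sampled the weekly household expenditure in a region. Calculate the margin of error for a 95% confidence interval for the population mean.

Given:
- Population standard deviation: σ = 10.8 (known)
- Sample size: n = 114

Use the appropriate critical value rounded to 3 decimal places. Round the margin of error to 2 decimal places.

The population standard deviation σ is known, so use the z-interval margin of error formula.

For 95% confidence, z* = 1.96 (from standard normal table)

Margin of error formula for z-interval: E = z* × σ/√n

E = 1.96 × 10.8/√114
  = 1.96 × 1.011513
  = 1.9826

Rounded to 2 decimal places:

1.98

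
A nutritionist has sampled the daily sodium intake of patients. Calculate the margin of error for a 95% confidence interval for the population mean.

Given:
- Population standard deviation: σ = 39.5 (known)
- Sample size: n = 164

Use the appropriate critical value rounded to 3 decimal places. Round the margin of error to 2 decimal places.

The population standard deviation σ is known, so use the z-interval margin of error formula.

For 95% confidence, z* = 1.96 (from standard normal table)

Margin of error formula for z-interval: E = z* × σ/√n

E = 1.96 × 39.5/√164
  = 1.96 × 3.084432
  = 6.0455

Rounded to 2 decimal places:

6.05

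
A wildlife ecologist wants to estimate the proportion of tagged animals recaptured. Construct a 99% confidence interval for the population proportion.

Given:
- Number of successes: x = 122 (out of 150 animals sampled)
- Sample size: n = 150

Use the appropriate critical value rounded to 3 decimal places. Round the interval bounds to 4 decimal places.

Sample proportion: p̂ = 122/150 = 0.813333

Check conditions for normal approximation:
  np̂ = 122 ≥ 10 ✓
  n(1-p̂) = 28 ≥ 10 ✓

The sample is large enough, so use a z-interval (normal approximation) for the proportion.

For 99% confidence, z* = 2.576 (from standard normal table)

Standard error: SE = √(p̂(1-p̂)/n) = √(0.813333×0.186667/150) = 0.03181428

Margin of error: E = z* × SE = 2.576 × 0.03181428 = 0.081954

Z-interval: p̂ ± E = 0.813333 ± 0.081954 = (0.731380, 0.895287)

Rounded to 4 decimal places:

(0.7314, 0.8953)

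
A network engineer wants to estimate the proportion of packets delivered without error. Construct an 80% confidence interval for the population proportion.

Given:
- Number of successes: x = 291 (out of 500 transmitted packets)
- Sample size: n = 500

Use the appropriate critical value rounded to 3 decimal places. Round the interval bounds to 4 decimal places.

Sample proportion: p̂ = 291/500 = 0.582000

Check conditions for normal approximation:
  np̂ = 291 ≥ 10 ✓
  n(1-p̂) = 209 ≥ 10 ✓

The sample is large enough, so use a z-interval (normal approximation) for the proportion.

For 80% confidence, z* = 1.282 (from standard normal table)

Standard error: SE = √(p̂(1-p̂)/n) = √(0.582000×0.418000/500) = 0.02205792

Margin of error: E = z* × SE = 1.282 × 0.02205792 = 0.028278

Z-interval: p̂ ± E = 0.582000 ± 0.028278 = (0.553722, 0.610278)

Rounded to 4 decimal places:

(0.5537, 0.6103)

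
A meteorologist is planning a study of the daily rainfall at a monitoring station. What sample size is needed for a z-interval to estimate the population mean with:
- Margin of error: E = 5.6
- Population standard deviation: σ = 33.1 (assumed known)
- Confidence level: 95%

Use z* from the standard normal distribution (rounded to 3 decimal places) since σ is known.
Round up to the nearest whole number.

Using z* since population σ is known (z-interval formula).

For 95% confidence, z* = 1.96 (from standard normal table)

Sample size formula for z-interval: n = (z*σ/E)²

n = (1.96 × 33.1 / 5.6)²
  = (11.585000)²
  = 134.2122

Round up to the nearest whole number: n = 135

135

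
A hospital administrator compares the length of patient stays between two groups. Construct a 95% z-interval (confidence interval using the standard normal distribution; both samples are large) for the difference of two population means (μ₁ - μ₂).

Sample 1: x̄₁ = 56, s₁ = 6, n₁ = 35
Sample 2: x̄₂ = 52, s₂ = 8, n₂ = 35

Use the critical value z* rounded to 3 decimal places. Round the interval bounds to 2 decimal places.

Both samples are large (n₁ = 35 ≥ 30, n₂ = 35 ≥ 30), so a z-interval for the difference of means applies.

Point estimate: x̄₁ - x̄₂ = 56 - 52 = 4

Standard error: SE = √(s₁²/n₁ + s₂²/n₂)
= √(6²/35 + 8²/35)
= √(1.028571 + 1.828571)
= 1.690309

For 95% confidence, z* = 1.96 (from standard normal table)
Margin of error: E = z* × SE = 1.96 × 1.690309 = 3.3130

Z-interval: (x̄₁ - x̄₂) ± E = 4 ± 3.3130 = (0.6870, 7.3130)

Rounded to 2 decimal places:

(0.69, 7.31)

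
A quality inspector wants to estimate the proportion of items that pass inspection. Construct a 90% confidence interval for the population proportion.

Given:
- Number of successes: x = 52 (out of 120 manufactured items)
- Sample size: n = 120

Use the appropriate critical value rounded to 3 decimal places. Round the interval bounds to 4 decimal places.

Sample proportion: p̂ = 52/120 = 0.433333

Check conditions for normal approximation:
  np̂ = 52 ≥ 10 ✓
  n(1-p̂) = 68 ≥ 10 ✓

The sample is large enough, so use a z-interval (normal approximation) for the proportion.

For 90% confidence, z* = 1.645 (from standard normal table)

Standard error: SE = √(p̂(1-p̂)/n) = √(0.433333×0.566667/120) = 0.04523601

Margin of error: E = z* × SE = 1.645 × 0.04523601 = 0.074413

Z-interval: p̂ ± E = 0.433333 ± 0.074413 = (0.358920, 0.507747)

Rounded to 4 decimal places:

(0.3589, 0.5077)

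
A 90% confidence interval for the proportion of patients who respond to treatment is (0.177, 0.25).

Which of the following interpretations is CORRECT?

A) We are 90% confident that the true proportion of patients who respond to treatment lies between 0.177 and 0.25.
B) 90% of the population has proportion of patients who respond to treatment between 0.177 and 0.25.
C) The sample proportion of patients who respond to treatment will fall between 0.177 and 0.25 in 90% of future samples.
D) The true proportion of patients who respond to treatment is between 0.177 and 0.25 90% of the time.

A confidence interval represents our confidence in the procedure, not a probability statement about the parameter.

Key concept: If we repeated this sampling process many times and computed a 90% CI each time, about 90% of those intervals would contain the true population parameter.

For this specific interval (0.177, 0.25):
- Midpoint (point estimate): 0.2135
- Margin of error: 0.0365

The correct interpretation is the one stating confidence that the true parameter lies in the interval — option A.

A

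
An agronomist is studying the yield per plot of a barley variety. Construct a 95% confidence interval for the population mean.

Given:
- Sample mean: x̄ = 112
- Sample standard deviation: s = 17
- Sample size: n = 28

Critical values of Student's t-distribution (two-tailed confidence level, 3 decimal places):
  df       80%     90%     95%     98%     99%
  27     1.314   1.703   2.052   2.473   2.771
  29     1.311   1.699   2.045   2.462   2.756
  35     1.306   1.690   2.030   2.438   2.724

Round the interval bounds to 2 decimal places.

The population standard deviation σ is unknown (only the sample standard deviation s is given), so use a t-interval with df = n - 1 = 28 - 1 = 27.

For 95% confidence with df = 27, t* = 2.052 (from t-table)

Standard error: SE = s/√n = 17/√28 = 3.212698

Margin of error: E = t* × SE = 2.052 × 3.212698 = 6.5925

T-interval: x̄ ± E = 112 ± 6.5925 = (105.4075, 118.5925)

Rounded to 2 decimal places:

(105.41, 118.59)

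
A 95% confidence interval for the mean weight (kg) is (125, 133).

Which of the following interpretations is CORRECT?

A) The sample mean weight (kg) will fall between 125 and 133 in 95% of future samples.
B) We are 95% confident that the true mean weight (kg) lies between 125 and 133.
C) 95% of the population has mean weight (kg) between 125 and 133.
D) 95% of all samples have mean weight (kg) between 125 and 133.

A confidence interval represents our confidence in the procedure, not a probability statement about the parameter.

Key concept: If we repeated this sampling process many times and computed a 95% CI each time, about 95% of those intervals would contain the true population parameter.

For this specific interval (125, 133):
- Midpoint (point estimate): 129
- Margin of error: 4

The correct interpretation is the one stating confidence that the true parameter lies in the interval — option B.

B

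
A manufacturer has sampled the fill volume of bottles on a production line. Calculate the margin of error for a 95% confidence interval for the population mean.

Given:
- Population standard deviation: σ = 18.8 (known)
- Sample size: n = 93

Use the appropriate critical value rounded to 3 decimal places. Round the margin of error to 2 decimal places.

The population standard deviation σ is known, so use the z-interval margin of error formula.

For 95% confidence, z* = 1.96 (from standard normal table)

Margin of error formula for z-interval: E = z* × σ/√n

E = 1.96 × 18.8/√93
  = 1.96 × 1.949469
  = 3.8210

Rounded to 2 decimal places:

3.82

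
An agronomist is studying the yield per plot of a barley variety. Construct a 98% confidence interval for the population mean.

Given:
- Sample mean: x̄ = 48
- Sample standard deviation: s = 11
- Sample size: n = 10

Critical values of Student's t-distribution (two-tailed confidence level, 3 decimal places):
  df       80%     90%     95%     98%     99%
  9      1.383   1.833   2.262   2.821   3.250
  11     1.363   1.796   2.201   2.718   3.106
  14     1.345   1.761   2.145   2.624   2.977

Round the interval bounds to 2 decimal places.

The population standard deviation σ is unknown (only the sample standard deviation s is given), so use a t-interval with df = n - 1 = 10 - 1 = 9.

For 98% confidence with df = 9, t* = 2.821 (from t-table)

Standard error: SE = s/√n = 11/√10 = 3.478505

Margin of error: E = t* × SE = 2.821 × 3.478505 = 9.8129

T-interval: x̄ ± E = 48 ± 9.8129 = (38.1871, 57.8129)

Rounded to 2 decimal places:

(38.19, 57.81)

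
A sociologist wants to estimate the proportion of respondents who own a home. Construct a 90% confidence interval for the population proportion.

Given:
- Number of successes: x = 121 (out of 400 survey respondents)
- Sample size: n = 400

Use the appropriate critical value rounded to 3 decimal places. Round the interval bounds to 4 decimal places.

Sample proportion: p̂ = 121/400 = 0.302500

Check conditions for normal approximation:
  np̂ = 121 ≥ 10 ✓
  n(1-p̂) = 279 ≥ 10 ✓

The sample is large enough, so use a z-interval (normal approximation) for the proportion.

For 90% confidence, z* = 1.645 (from standard normal table)

Standard error: SE = √(p̂(1-p̂)/n) = √(0.302500×0.697500/400) = 0.02296703

Margin of error: E = z* × SE = 1.645 × 0.02296703 = 0.037781

Z-interval: p̂ ± E = 0.302500 ± 0.037781 = (0.264719, 0.340281)

Rounded to 4 decimal places:

(0.2647, 0.3403)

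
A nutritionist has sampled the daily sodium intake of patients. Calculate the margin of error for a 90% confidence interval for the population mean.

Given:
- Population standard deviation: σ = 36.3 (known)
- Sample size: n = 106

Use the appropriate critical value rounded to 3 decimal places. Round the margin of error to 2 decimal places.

The population standard deviation σ is known, so use the z-interval margin of error formula.

For 90% confidence, z* = 1.645 (from standard normal table)

Margin of error formula for z-interval: E = z* × σ/√n

E = 1.645 × 36.3/√106
  = 1.645 × 3.525768
  = 5.7999

Rounded to 2 decimal places:

5.80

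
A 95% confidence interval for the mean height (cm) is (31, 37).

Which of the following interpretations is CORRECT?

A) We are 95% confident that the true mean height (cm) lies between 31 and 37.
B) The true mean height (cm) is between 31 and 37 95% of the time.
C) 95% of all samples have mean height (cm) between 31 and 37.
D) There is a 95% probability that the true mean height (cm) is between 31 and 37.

A confidence interval represents our confidence in the procedure, not a probability statement about the parameter.

Key concept: If we repeated this sampling process many times and computed a 95% CI each time, about 95% of those intervals would contain the true population parameter.

For this specific interval (31, 37):
- Midpoint (point estimate): 34
- Margin of error: 3

The correct interpretation is the one stating confidence that the true parameter lies in the interval — option A.

A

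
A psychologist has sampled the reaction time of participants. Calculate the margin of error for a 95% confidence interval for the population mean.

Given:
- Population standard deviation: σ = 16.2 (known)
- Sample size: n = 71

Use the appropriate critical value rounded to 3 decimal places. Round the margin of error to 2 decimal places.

The population standard deviation σ is known, so use the z-interval margin of error formula.

For 95% confidence, z* = 1.96 (from standard normal table)

Margin of error formula for z-interval: E = z* × σ/√n

E = 1.96 × 16.2/√71
  = 1.96 × 1.922586
  = 3.7683

Rounded to 2 decimal places:

3.77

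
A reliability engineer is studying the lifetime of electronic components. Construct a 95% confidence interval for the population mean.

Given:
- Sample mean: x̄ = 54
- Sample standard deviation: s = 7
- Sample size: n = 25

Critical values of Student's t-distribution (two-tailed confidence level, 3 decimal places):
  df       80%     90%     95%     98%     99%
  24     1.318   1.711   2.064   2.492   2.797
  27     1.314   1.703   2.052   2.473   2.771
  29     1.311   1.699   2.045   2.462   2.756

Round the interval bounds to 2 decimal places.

The population standard deviation σ is unknown (only the sample standard deviation s is given), so use a t-interval with df = n - 1 = 25 - 1 = 24.

For 95% confidence with df = 24, t* = 2.064 (from t-table)

Standard error: SE = s/√n = 7/√25 = 1.400000

Margin of error: E = t* × SE = 2.064 × 1.400000 = 2.8896

T-interval: x̄ ± E = 54 ± 2.8896 = (51.1104, 56.8896)

Rounded to 2 decimal places:

(51.11, 56.89)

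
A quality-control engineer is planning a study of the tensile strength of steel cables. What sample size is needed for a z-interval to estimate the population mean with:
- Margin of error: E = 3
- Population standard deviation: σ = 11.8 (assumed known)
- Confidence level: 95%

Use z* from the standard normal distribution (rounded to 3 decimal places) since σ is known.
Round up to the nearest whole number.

Using z* since population σ is known (z-interval formula).

For 95% confidence, z* = 1.96 (from standard normal table)

Sample size formula for z-interval: n = (z*σ/E)²

n = (1.96 × 11.8 / 3)²
  = (7.709333)²
  = 59.4338

Round up to the nearest whole number: n = 60

60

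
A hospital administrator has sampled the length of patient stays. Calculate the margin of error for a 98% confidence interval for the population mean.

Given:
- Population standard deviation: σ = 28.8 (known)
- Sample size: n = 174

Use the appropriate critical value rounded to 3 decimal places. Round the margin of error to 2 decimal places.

The population standard deviation σ is known, so use the z-interval margin of error formula.

For 98% confidence, z* = 2.326 (from standard normal table)

Margin of error formula for z-interval: E = z* × σ/√n

E = 2.326 × 28.8/√174
  = 2.326 × 2.183322
  = 5.0784

Rounded to 2 decimal places:

5.08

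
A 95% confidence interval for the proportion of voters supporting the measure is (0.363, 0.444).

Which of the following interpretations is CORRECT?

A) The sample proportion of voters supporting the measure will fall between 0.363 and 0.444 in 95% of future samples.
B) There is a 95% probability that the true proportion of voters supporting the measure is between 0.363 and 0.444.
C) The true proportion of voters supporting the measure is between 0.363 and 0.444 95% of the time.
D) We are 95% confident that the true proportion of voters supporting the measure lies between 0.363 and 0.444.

A confidence interval represents our confidence in the procedure, not a probability statement about the parameter.

Key concept: If we repeated this sampling process many times and computed a 95% CI each time, about 95% of those intervals would contain the true population parameter.

For this specific interval (0.363, 0.444):
- Midpoint (point estimate): 0.4035
- Margin of error: 0.0405

The correct interpretation is the one stating confidence that the true parameter lies in the interval — option D.

D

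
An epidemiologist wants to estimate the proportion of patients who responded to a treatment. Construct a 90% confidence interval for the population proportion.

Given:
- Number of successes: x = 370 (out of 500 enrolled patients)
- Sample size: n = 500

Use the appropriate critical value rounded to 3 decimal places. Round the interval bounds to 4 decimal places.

Sample proportion: p̂ = 370/500 = 0.740000

Check conditions for normal approximation:
  np̂ = 370 ≥ 10 ✓
  n(1-p̂) = 130 ≥ 10 ✓

The sample is large enough, so use a z-interval (normal approximation) for the proportion.

For 90% confidence, z* = 1.645 (from standard normal table)

Standard error: SE = √(p̂(1-p̂)/n) = √(0.740000×0.260000/500) = 0.01961632

Margin of error: E = z* × SE = 1.645 × 0.01961632 = 0.032269

Z-interval: p̂ ± E = 0.740000 ± 0.032269 = (0.707731, 0.772269)

Rounded to 4 decimal places:

(0.7077, 0.7723)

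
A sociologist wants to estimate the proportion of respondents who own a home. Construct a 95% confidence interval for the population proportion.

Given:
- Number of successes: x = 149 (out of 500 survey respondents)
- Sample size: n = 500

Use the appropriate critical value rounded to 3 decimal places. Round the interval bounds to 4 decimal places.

Sample proportion: p̂ = 149/500 = 0.298000

Check conditions for normal approximation:
  np̂ = 149 ≥ 10 ✓
  n(1-p̂) = 351 ≥ 10 ✓

The sample is large enough, so use a z-interval (normal approximation) for the proportion.

For 95% confidence, z* = 1.96 (from standard normal table)

Standard error: SE = √(p̂(1-p̂)/n) = √(0.298000×0.702000/500) = 0.02045463

Margin of error: E = z* × SE = 1.96 × 0.02045463 = 0.040091

Z-interval: p̂ ± E = 0.298000 ± 0.040091 = (0.257909, 0.338091)

Rounded to 4 decimal places:

(0.2579, 0.3381)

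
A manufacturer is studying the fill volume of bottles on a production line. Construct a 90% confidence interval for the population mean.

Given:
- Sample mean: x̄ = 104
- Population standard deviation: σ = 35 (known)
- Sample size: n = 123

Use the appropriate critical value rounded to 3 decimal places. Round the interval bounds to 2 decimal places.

The population standard deviation σ is known, so use a z-interval (standard normal critical value).

For 90% confidence, z* = 1.645 (from standard normal table)

Standard error: SE = σ/√n = 35/√123 = 3.155844

Margin of error: E = z* × SE = 1.645 × 3.155844 = 5.1914

Z-interval: x̄ ± E = 104 ± 5.1914 = (98.8086, 109.1914)

Rounded to 2 decimal places:

(98.81, 109.19)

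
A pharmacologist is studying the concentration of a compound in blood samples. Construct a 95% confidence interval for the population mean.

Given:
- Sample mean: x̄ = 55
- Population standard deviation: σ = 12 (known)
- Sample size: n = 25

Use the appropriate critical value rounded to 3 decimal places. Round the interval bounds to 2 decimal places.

The population standard deviation σ is known, so use a z-interval (standard normal critical value).

For 95% confidence, z* = 1.96 (from standard normal table)

Standard error: SE = σ/√n = 12/√25 = 2.400000

Margin of error: E = z* × SE = 1.96 × 2.400000 = 4.7040

Z-interval: x̄ ± E = 55 ± 4.7040 = (50.2960, 59.7040)

Rounded to 2 decimal places:

(50.30, 59.70)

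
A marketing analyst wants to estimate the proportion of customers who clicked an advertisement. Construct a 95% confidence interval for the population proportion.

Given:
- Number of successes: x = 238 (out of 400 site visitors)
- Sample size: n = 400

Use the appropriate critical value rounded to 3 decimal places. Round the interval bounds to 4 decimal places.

Sample proportion: p̂ = 238/400 = 0.595000

Check conditions for normal approximation:
  np̂ = 238 ≥ 10 ✓
  n(1-p̂) = 162 ≥ 10 ✓

The sample is large enough, so use a z-interval (normal approximation) for the proportion.

For 95% confidence, z* = 1.96 (from standard normal table)

Standard error: SE = √(p̂(1-p̂)/n) = √(0.595000×0.405000/400) = 0.02454460

Margin of error: E = z* × SE = 1.96 × 0.02454460 = 0.048107

Z-interval: p̂ ± E = 0.595000 ± 0.048107 = (0.546893, 0.643107)

Rounded to 4 decimal places:

(0.5469, 0.6431)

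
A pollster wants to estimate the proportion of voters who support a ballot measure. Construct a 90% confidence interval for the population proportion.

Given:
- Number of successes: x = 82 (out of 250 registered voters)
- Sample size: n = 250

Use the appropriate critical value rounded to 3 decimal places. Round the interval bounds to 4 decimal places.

Sample proportion: p̂ = 82/250 = 0.328000

Check conditions for normal approximation:
  np̂ = 82 ≥ 10 ✓
  n(1-p̂) = 168 ≥ 10 ✓

The sample is large enough, so use a z-interval (normal approximation) for the proportion.

For 90% confidence, z* = 1.645 (from standard normal table)

Standard error: SE = √(p̂(1-p̂)/n) = √(0.328000×0.672000/250) = 0.02969283

Margin of error: E = z* × SE = 1.645 × 0.02969283 = 0.048845

Z-interval: p̂ ± E = 0.328000 ± 0.048845 = (0.279155, 0.376845)

Rounded to 4 decimal places:

(0.2792, 0.3768)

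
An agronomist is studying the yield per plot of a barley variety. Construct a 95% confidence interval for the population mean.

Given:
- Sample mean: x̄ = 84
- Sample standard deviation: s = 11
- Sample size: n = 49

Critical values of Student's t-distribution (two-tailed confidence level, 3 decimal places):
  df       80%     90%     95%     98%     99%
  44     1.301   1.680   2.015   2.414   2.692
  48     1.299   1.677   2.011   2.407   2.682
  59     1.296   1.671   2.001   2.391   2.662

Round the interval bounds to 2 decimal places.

The population standard deviation σ is unknown (only the sample standard deviation s is given), so use a t-interval with df = n - 1 = 49 - 1 = 48.

For 95% confidence with df = 48, t* = 2.011 (from t-table)

Standard error: SE = s/√n = 11/√49 = 1.571429

Margin of error: E = t* × SE = 2.011 × 1.571429 = 3.1601

T-interval: x̄ ± E = 84 ± 3.1601 = (80.8399, 87.1601)

Rounded to 2 decimal places:

(80.84, 87.16)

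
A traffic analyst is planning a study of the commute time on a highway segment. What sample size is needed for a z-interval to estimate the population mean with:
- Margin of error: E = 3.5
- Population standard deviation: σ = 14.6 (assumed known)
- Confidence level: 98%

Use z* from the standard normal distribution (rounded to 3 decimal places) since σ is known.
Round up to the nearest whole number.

Using z* since population σ is known (z-interval formula).

For 98% confidence, z* = 2.326 (from standard normal table)

Sample size formula for z-interval: n = (z*σ/E)²

n = (2.326 × 14.6 / 3.5)²
  = (9.702743)²
  = 94.1432

Round up to the nearest whole number: n = 95

95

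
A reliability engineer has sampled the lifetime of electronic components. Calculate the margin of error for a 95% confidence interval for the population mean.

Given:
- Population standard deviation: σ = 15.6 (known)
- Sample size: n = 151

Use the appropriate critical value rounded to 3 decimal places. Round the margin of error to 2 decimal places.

The population standard deviation σ is known, so use the z-interval margin of error formula.

For 95% confidence, z* = 1.96 (from standard normal table)

Margin of error formula for z-interval: E = z* × σ/√n

E = 1.96 × 15.6/√151
  = 1.96 × 1.269510
  = 2.4882

Rounded to 2 decimal places:

2.49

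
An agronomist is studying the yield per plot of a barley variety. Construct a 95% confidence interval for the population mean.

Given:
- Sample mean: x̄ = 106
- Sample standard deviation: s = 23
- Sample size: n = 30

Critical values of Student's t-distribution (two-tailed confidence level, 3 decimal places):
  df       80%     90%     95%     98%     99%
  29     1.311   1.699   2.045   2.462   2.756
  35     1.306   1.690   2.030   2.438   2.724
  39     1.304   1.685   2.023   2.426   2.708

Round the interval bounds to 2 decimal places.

The population standard deviation σ is unknown (only the sample standard deviation s is given), so use a t-interval with df = n - 1 = 30 - 1 = 29.

For 95% confidence with df = 29, t* = 2.045 (from t-table)

Standard error: SE = s/√n = 23/√30 = 4.199206

Margin of error: E = t* × SE = 2.045 × 4.199206 = 8.5874

T-interval: x̄ ± E = 106 ± 8.5874 = (97.4126, 114.5874)

Rounded to 2 decimal places:

(97.41, 114.59)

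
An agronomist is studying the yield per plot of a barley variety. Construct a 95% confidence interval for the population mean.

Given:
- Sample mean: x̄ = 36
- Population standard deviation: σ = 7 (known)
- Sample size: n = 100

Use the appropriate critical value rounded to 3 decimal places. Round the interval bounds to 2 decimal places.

The population standard deviation σ is known, so use a z-interval (standard normal critical value).

For 95% confidence, z* = 1.96 (from standard normal table)

Standard error: SE = σ/√n = 7/√100 = 0.700000

Margin of error: E = z* × SE = 1.96 × 0.700000 = 1.3720

Z-interval: x̄ ± E = 36 ± 1.3720 = (34.6280, 37.3720)

Rounded to 2 decimal places:

(34.63, 37.37)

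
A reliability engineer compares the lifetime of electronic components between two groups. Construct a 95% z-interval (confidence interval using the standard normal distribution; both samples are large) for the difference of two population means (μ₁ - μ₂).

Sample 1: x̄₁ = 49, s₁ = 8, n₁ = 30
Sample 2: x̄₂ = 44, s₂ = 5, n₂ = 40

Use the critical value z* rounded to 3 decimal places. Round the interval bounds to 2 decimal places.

Both samples are large (n₁ = 30 ≥ 30, n₂ = 40 ≥ 30), so a z-interval for the difference of means applies.

Point estimate: x̄₁ - x̄₂ = 49 - 44 = 5

Standard error: SE = √(s₁²/n₁ + s₂²/n₂)
= √(8²/30 + 5²/40)
= √(2.133333 + 0.625000)
= 1.660823

For 95% confidence, z* = 1.96 (from standard normal table)
Margin of error: E = z* × SE = 1.96 × 1.660823 = 3.2552

Z-interval: (x̄₁ - x̄₂) ± E = 5 ± 3.2552 = (1.7448, 8.2552)

Rounded to 2 decimal places:

(1.74, 8.26)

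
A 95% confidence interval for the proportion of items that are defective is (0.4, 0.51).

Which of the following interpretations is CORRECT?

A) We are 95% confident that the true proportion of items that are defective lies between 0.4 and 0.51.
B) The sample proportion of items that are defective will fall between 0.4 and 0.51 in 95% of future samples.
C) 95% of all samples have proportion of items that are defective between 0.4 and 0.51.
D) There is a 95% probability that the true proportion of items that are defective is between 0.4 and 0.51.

A confidence interval represents our confidence in the procedure, not a probability statement about the parameter.

Key concept: If we repeated this sampling process many times and computed a 95% CI each time, about 95% of those intervals would contain the true population parameter.

For this specific interval (0.4, 0.51):
- Midpoint (point estimate): 0.455
- Margin of error: 0.055

The correct interpretation is the one stating confidence that the true parameter lies in the interval — option A.

A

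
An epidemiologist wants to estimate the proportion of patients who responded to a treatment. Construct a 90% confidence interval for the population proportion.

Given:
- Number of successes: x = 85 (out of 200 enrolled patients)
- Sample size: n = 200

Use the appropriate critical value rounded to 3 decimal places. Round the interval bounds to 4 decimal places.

Sample proportion: p̂ = 85/200 = 0.425000

Check conditions for normal approximation:
  np̂ = 85 ≥ 10 ✓
  n(1-p̂) = 115 ≥ 10 ✓

The sample is large enough, so use a z-interval (normal approximation) for the proportion.

For 90% confidence, z* = 1.645 (from standard normal table)

Standard error: SE = √(p̂(1-p̂)/n) = √(0.425000×0.575000/200) = 0.03495533

Margin of error: E = z* × SE = 1.645 × 0.03495533 = 0.057502

Z-interval: p̂ ± E = 0.425000 ± 0.057502 = (0.367498, 0.482502)

Rounded to 4 decimal places:

(0.3675, 0.4825)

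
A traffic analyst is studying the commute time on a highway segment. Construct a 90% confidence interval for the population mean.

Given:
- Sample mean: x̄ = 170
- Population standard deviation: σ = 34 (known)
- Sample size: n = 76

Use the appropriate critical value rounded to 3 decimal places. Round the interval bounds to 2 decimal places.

The population standard deviation σ is known, so use a z-interval (standard normal critical value).

For 90% confidence, z* = 1.645 (from standard normal table)

Standard error: SE = σ/√n = 34/√76 = 3.900067

Margin of error: E = z* × SE = 1.645 × 3.900067 = 6.4156

Z-interval: x̄ ± E = 170 ± 6.4156 = (163.5844, 176.4156)

Rounded to 2 decimal places:

(163.58, 176.42)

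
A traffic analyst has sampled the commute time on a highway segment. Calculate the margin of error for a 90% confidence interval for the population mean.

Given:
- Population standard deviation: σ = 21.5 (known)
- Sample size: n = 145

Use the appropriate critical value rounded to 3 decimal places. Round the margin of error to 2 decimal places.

The population standard deviation σ is known, so use the z-interval margin of error formula.

For 90% confidence, z* = 1.645 (from standard normal table)

Margin of error formula for z-interval: E = z* × σ/√n

E = 1.645 × 21.5/√145
  = 1.645 × 1.785478
  = 2.9371

Rounded to 2 decimal places:

2.94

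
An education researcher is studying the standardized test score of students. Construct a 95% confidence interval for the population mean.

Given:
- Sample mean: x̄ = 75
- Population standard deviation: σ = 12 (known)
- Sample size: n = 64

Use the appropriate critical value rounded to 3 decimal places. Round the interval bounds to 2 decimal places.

The population standard deviation σ is known, so use a z-interval (standard normal critical value).

For 95% confidence, z* = 1.96 (from standard normal table)

Standard error: SE = σ/√n = 12/√64 = 1.500000

Margin of error: E = z* × SE = 1.96 × 1.500000 = 2.9400

Z-interval: x̄ ± E = 75 ± 2.9400 = (72.0600, 77.9400)

Rounded to 2 decimal places:

(72.06, 77.94)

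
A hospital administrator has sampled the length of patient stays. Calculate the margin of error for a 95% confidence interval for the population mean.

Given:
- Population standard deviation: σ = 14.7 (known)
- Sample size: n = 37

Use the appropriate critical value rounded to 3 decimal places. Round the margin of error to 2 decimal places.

The population standard deviation σ is known, so use the z-interval margin of error formula.

For 95% confidence, z* = 1.96 (from standard normal table)

Margin of error formula for z-interval: E = z* × σ/√n

E = 1.96 × 14.7/√37
  = 1.96 × 2.416665
  = 4.7367

Rounded to 2 decimal places:

4.74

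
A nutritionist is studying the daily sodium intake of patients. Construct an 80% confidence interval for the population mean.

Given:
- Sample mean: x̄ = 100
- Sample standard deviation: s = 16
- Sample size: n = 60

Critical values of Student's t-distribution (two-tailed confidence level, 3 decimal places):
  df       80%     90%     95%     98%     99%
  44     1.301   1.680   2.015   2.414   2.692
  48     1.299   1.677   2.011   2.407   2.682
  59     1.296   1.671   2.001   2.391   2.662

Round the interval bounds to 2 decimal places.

The population standard deviation σ is unknown (only the sample standard deviation s is given), so use a t-interval with df = n - 1 = 60 - 1 = 59.

For 80% confidence with df = 59, t* = 1.296 (from t-table)

Standard error: SE = s/√n = 16/√60 = 2.065591

Margin of error: E = t* × SE = 1.296 × 2.065591 = 2.6770

T-interval: x̄ ± E = 100 ± 2.6770 = (97.3230, 102.6770)

Rounded to 2 decimal places:

(97.32, 102.68)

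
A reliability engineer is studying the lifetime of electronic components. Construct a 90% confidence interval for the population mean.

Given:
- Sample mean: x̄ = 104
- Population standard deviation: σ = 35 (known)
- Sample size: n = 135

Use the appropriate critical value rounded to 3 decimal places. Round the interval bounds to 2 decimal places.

The population standard deviation σ is known, so use a z-interval (standard normal critical value).

For 90% confidence, z* = 1.645 (from standard normal table)

Standard error: SE = σ/√n = 35/√135 = 3.012320

Margin of error: E = z* × SE = 1.645 × 3.012320 = 4.9553

Z-interval: x̄ ± E = 104 ± 4.9553 = (99.0447, 108.9553)

Rounded to 2 decimal places:

(99.04, 108.96)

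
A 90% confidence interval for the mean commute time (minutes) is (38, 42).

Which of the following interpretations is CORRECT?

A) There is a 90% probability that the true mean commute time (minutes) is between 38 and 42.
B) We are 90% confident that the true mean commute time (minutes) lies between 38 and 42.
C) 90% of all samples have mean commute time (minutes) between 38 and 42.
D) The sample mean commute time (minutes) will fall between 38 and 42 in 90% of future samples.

A confidence interval represents our confidence in the procedure, not a probability statement about the parameter.

Key concept: If we repeated this sampling process many times and computed a 90% CI each time, about 90% of those intervals would contain the true population parameter.

For this specific interval (38, 42):
- Midpoint (point estimate): 40
- Margin of error: 2

The correct interpretation is the one stating confidence that the true parameter lies in the interval — option B.

B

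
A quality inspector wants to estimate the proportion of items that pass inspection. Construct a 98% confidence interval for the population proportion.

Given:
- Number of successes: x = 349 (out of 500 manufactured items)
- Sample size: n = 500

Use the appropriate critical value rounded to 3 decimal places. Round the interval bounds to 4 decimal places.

Sample proportion: p̂ = 349/500 = 0.698000

Check conditions for normal approximation:
  np̂ = 349 ≥ 10 ✓
  n(1-p̂) = 151 ≥ 10 ✓

The sample is large enough, so use a z-interval (normal approximation) for the proportion.

For 98% confidence, z* = 2.326 (from standard normal table)

Standard error: SE = √(p̂(1-p̂)/n) = √(0.698000×0.302000/500) = 0.02053271

Margin of error: E = z* × SE = 2.326 × 0.02053271 = 0.047759

Z-interval: p̂ ± E = 0.698000 ± 0.047759 = (0.650241, 0.745759)

Rounded to 4 decimal places:

(0.6502, 0.7458)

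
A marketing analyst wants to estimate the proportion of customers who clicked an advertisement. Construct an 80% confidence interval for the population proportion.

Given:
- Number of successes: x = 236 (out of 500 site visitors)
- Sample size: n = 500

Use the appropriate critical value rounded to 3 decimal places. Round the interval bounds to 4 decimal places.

Sample proportion: p̂ = 236/500 = 0.472000

Check conditions for normal approximation:
  np̂ = 236 ≥ 10 ✓
  n(1-p̂) = 264 ≥ 10 ✓

The sample is large enough, so use a z-interval (normal approximation) for the proportion.

For 80% confidence, z* = 1.282 (from standard normal table)

Standard error: SE = √(p̂(1-p̂)/n) = √(0.472000×0.528000/500) = 0.02232559

Margin of error: E = z* × SE = 1.282 × 0.02232559 = 0.028621

Z-interval: p̂ ± E = 0.472000 ± 0.028621 = (0.443379, 0.500621)

Rounded to 4 decimal places:

(0.4434, 0.5006)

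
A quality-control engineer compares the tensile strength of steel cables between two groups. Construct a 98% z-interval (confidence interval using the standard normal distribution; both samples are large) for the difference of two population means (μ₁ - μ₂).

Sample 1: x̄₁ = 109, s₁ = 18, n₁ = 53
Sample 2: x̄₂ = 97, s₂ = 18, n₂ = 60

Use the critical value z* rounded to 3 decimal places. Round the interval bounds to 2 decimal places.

Both samples are large (n₁ = 53 ≥ 30, n₂ = 60 ≥ 30), so a z-interval for the difference of means applies.

Point estimate: x̄₁ - x̄₂ = 109 - 97 = 12

Standard error: SE = √(s₁²/n₁ + s₂²/n₂)
= √(18²/53 + 18²/60)
= √(6.113208 + 5.400000)
= 3.393112

For 98% confidence, z* = 2.326 (from standard normal table)
Margin of error: E = z* × SE = 2.326 × 3.393112 = 7.8924

Z-interval: (x̄₁ - x̄₂) ± E = 12 ± 7.8924 = (4.1076, 19.8924)

Rounded to 2 decimal places:

(4.11, 19.89)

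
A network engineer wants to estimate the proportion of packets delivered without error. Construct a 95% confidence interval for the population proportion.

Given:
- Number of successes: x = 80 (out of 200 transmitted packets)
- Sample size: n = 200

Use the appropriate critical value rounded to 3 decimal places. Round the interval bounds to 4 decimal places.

Sample proportion: p̂ = 80/200 = 0.400000

Check conditions for normal approximation:
  np̂ = 80 ≥ 10 ✓
  n(1-p̂) = 120 ≥ 10 ✓

The sample is large enough, so use a z-interval (normal approximation) for the proportion.

For 95% confidence, z* = 1.96 (from standard normal table)

Standard error: SE = √(p̂(1-p̂)/n) = √(0.400000×0.600000/200) = 0.03464102

Margin of error: E = z* × SE = 1.96 × 0.03464102 = 0.067896

Z-interval: p̂ ± E = 0.400000 ± 0.067896 = (0.332104, 0.467896)

Rounded to 4 decimal places:

(0.3321, 0.4679)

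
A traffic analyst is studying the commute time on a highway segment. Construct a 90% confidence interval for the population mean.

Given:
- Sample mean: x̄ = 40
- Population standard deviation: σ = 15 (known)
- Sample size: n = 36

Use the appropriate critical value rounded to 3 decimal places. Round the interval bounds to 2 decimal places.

The population standard deviation σ is known, so use a z-interval (standard normal critical value).

For 90% confidence, z* = 1.645 (from standard normal table)

Standard error: SE = σ/√n = 15/√36 = 2.500000

Margin of error: E = z* × SE = 1.645 × 2.500000 = 4.1125

Z-interval: x̄ ± E = 40 ± 4.1125 = (35.8875, 44.1125)

Rounded to 2 decimal places:

(35.89, 44.11)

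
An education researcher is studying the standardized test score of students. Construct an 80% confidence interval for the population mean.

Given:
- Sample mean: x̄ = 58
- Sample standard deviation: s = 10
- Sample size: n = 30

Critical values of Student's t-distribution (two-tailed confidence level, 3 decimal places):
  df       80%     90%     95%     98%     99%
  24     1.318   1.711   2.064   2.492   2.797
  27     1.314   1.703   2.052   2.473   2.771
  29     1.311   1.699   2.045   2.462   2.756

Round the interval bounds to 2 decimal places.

The population standard deviation σ is unknown (only the sample standard deviation s is given), so use a t-interval with df = n - 1 = 30 - 1 = 29.

For 80% confidence with df = 29, t* = 1.311 (from t-table)

Standard error: SE = s/√n = 10/√30 = 1.825742

Margin of error: E = t* × SE = 1.311 × 1.825742 = 2.3935

T-interval: x̄ ± E = 58 ± 2.3935 = (55.6065, 60.3935)

Rounded to 2 decimal places:

(55.61, 60.39)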